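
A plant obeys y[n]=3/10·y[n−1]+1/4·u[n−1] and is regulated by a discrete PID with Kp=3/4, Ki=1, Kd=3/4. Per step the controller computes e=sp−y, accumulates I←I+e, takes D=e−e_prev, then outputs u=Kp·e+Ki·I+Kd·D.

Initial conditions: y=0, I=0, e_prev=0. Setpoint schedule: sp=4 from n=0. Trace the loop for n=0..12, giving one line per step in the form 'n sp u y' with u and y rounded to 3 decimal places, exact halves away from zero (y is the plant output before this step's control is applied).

0 4 10.000 0.000
1 4 4.750 2.500
2 4 9.531 1.938
3 4 8.605 2.964
4 4 10.220 3.041
5 4 10.170 3.467
6 4 10.734 3.583
7 4 10.799 3.758
8 4 11.000 3.827
9 4 11.047 3.898
10 4 11.120 3.931
11 4 11.143 3.959
12 4 11.169 3.974

(exact arithmetic carried between steps; '≈' marks a value shown rounded to 6 d.p. or computed from one; I and e_prev carry over from the previous line; the table rounds u and y to 3 d.p., halves away from zero)
n=0: y=0, sp=4, e=sp−y=4; I=4, D=e−e_prev=4; u=3/4·4+1·4+3/4·4=10; next y=3/10·0+1/4·10=2.5
n=1: y=2.5, sp=4, e=sp−y=1.5; I=5.5, D=e−e_prev=-2.5; u=3/4·1.5+1·5.5+3/4·(-2.5)=4.75; next y=3/10·2.5+1/4·4.75=1.9375
n=2: y=1.9375, sp=4, e=sp−y=2.0625; I=7.5625, D=e−e_prev=0.5625; u=3/4·2.0625+1·7.5625+3/4·0.5625=9.53125; next y=3/10·1.9375+1/4·9.53125≈2.964063
n=3: y≈2.964063, sp=4, e=sp−y≈1.035938; I≈8.598438, D=e−e_prev≈-1.026563; u=3/4·1.035938+1·8.598438+3/4·(-1.026563)≈8.605469; next y=3/10·2.964063+1/4·8.605469≈3.040586
n=4: y≈3.040586, sp=4, e=sp−y≈0.959414; I≈9.557852, D=e−e_prev≈-0.076523; u=3/4·0.959414+1·9.557852+3/4·(-0.076523)≈10.220020; next y=3/10·3.040586+1/4·10.220020≈3.467181
n=5: y≈3.467181, sp=4, e=sp−y≈0.532819; I≈10.090671, D=e−e_prev≈-0.426595; u=3/4·0.532819+1·10.090671+3/4·(-0.426595)≈10.170339; next y=3/10·3.467181+1/4·10.170339≈3.582739
n=6: y≈3.582739, sp=4, e=sp−y≈0.417261; I≈10.507932, D=e−e_prev≈-0.115558; u=3/4·0.417261+1·10.507932+3/4·(-0.115558)≈10.734209; next y=3/10·3.582739+1/4·10.734209≈3.758374
n=7: y≈3.758374, sp=4, e=sp−y≈0.241626; I≈10.749558, D=e−e_prev≈-0.175635; u=3/4·0.241626+1·10.749558+3/4·(-0.175635)≈10.799051; next y=3/10·3.758374+1/4·10.799051≈3.827275
n=8: y≈3.827275, sp=4, e=sp−y≈0.172725; I≈10.922283, D=e−e_prev≈-0.068901; u=3/4·0.172725+1·10.922283+3/4·(-0.068901)≈11.000151; next y=3/10·3.827275+1/4·11.000151≈3.898220
n=9: y≈3.898220, sp=4, e=sp−y≈0.101780; I≈11.024063, D=e−e_prev≈-0.070945; u=3/4·0.101780+1·11.024063+3/4·(-0.070945)≈11.047189; next y=3/10·3.898220+1/4·11.047189≈3.931263
n=10: y≈3.931263, sp=4, e=sp−y≈0.068737; I≈11.092799, D=e−e_prev≈-0.033043; u=3/4·0.068737+1·11.092799+3/4·(-0.033043)≈11.119570; next y=3/10·3.931263+1/4·11.119570≈3.959271
n=11: y≈3.959271, sp=4, e=sp−y≈0.040729; I≈11.133528, D=e−e_prev≈-0.028008; u=3/4·0.040729+1·11.133528+3/4·(-0.028008)≈11.143068; next y=3/10·3.959271+1/4·11.143068≈3.973549
n=12: y≈3.973549, sp=4, e=sp−y≈0.026451; I≈11.159980, D=e−e_prev≈-0.014277; u=3/4·0.026451+1·11.159980+3/4·(-0.014277)≈11.169110; next y=3/10·3.973549+1/4·11.169110≈3.984342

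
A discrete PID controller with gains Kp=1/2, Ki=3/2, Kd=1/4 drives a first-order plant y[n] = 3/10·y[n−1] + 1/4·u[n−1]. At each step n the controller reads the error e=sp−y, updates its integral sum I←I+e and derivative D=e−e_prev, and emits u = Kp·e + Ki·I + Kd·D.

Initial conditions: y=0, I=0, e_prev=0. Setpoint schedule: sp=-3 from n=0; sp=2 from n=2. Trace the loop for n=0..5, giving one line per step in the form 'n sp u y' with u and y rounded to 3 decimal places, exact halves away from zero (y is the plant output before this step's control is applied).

0 -3 -6.750 0.000
1 -3 -6.703 -1.688
2 2 3.269 -2.182
3 2 2.893 0.163
4 2 4.864 0.772
5 2 5.338 1.448

(exact arithmetic carried between steps; '≈' marks a value shown rounded to 6 d.p. or computed from one; I and e_prev carry over from the previous line; the table rounds u and y to 3 d.p., halves away from zero)
n=0: y=0, sp=-3, e=sp−y=-3; I=-3, D=e−e_prev=-3; u=1/2·(-3)+3/2·(-3)+1/4·(-3)=-6.75; next y=3/10·0+1/4·(-6.75)=-1.6875
n=1: y=-1.6875, sp=-3, e=sp−y=-1.3125; I=-4.3125, D=e−e_prev=1.6875; u=1/2·(-1.3125)+3/2·(-4.3125)+1/4·1.6875=-6.703125; next y=3/10·(-1.6875)+1/4·(-6.703125)≈-2.182031
n=2: y≈-2.182031, sp=2, e=sp−y≈4.182031; I≈-0.130469, D=e−e_prev≈5.494531; u=1/2·4.182031+3/2·(-0.130469)+1/4·5.494531≈3.268945; next y=3/10·(-2.182031)+1/4·3.268945≈0.162627
n=3: y≈0.162627, sp=2, e=sp−y≈1.837373; I≈1.706904, D=e−e_prev≈-2.344658; u=1/2·1.837373+3/2·1.706904+1/4·(-2.344658)≈2.892878; next y=3/10·0.162627+1/4·2.892878≈0.772008
n=4: y≈0.772008, sp=2, e=sp−y≈1.227992; I≈2.934897, D=e−e_prev≈-0.609381; u=1/2·1.227992+3/2·2.934897+1/4·(-0.609381)≈4.863996; next y=3/10·0.772008+1/4·4.863996≈1.447601
n=5: y≈1.447601, sp=2, e=sp−y≈0.552399; I≈3.487295, D=e−e_prev≈-0.675594; u=1/2·0.552399+3/2·3.487295+1/4·(-0.675594)≈5.338244; next y=3/10·1.447601+1/4·5.338244≈1.768841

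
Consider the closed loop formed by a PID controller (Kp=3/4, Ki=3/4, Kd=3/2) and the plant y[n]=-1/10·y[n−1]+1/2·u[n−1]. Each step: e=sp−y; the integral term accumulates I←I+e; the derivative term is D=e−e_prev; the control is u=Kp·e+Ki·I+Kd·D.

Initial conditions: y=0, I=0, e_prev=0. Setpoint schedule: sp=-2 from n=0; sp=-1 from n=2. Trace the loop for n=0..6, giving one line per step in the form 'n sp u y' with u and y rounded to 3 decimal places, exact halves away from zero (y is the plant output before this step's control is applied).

0 -2 -6.000 0.000
1 -2 4.500 -3.000
2 -1 -12.900 2.550
3 -1 19.028 -6.705
4 -1 -41.244 10.184
5 -1 71.176 -21.640
6 -1 -139.258 37.752

(exact arithmetic carried between steps; '≈' marks a value shown rounded to 6 d.p. or computed from one; I and e_prev carry over from the previous line; the table rounds u and y to 3 d.p., halves away from zero)
n=0: y=0, sp=-2, e=sp−y=-2; I=-2, D=e−e_prev=-2; u=3/4·(-2)+3/4·(-2)+3/2·(-2)=-6; next y=-1/10·0+1/2·(-6)=-3
n=1: y=-3, sp=-2, e=sp−y=1; I=-1, D=e−e_prev=3; u=3/4·1+3/4·(-1)+3/2·3=4.5; next y=-1/10·(-3)+1/2·4.5=2.55
n=2: y=2.55, sp=-1, e=sp−y=-3.55; I=-4.55, D=e−e_prev=-4.55; u=3/4·(-3.55)+3/4·(-4.55)+3/2·(-4.55)=-12.9; next y=-1/10·2.55+1/2·(-12.9)=-6.705
n=3: y=-6.705, sp=-1, e=sp−y=5.705; I=1.155, D=e−e_prev=9.255; u=3/4·5.705+3/4·1.155+3/2·9.255=19.0275; next y=-1/10·(-6.705)+1/2·19.0275=10.18425
n=4: y=10.18425, sp=-1, e=sp−y=-11.18425; I=-10.02925, D=e−e_prev=-16.88925; u=3/4·(-11.18425)+3/4·(-10.02925)+3/2·(-16.88925)=-41.244; next y=-1/10·10.18425+1/2·(-41.244)=-21.640425
n=5: y=-21.640425, sp=-1, e=sp−y=20.640425; I=10.611175, D=e−e_prev=31.824675; u=3/4·20.640425+3/4·10.611175+3/2·31.824675≈71.175713; next y=-1/10·(-21.640425)+1/2·71.175713≈37.751899
n=6: y≈37.751899, sp=-1, e=sp−y≈-38.751899; I≈-28.140724, D=e−e_prev≈-59.392324; u=3/4·(-38.751899)+3/4·(-28.140724)+3/2·(-59.392324)≈-139.257953; next y=-1/10·37.751899+1/2·(-139.257953)≈-73.404166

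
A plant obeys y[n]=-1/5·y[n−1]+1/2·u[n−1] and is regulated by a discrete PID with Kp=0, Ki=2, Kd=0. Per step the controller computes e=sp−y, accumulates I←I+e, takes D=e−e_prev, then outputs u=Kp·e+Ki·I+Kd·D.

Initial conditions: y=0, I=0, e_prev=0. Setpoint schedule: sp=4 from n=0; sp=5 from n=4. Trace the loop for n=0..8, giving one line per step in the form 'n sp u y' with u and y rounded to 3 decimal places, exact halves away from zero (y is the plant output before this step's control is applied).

(exact arithmetic carried between steps; '≈' marks a value shown rounded to 6 d.p. or computed from one; I and e_prev carry over from the previous line; the table rounds u and y to 3 d.p., halves away from zero)
n=0: y=0, sp=4, e=sp−y=4; I=4, D=e−e_prev=4; u=0·4+2·4+0·4=8; next y=-1/5·0+1/2·8=4
n=1: y=4, sp=4, e=sp−y=0; I=4, D=e−e_prev=-4; u=0·0+2·4+0·(-4)=8; next y=-1/5·4+1/2·8=3.2
n=2: y=3.2, sp=4, e=sp−y=0.8; I=4.8, D=e−e_prev=0.8; u=0·0.8+2·4.8+0·0.8=9.6; next y=-1/5·3.2+1/2·9.6=4.16
n=3: y=4.16, sp=4, e=sp−y=-0.16; I=4.64, D=e−e_prev=-0.96; u=0·(-0.16)+2·4.64+0·(-0.96)=9.28; next y=-1/5·4.16+1/2·9.28=3.808
n=4: y=3.808, sp=5, e=sp−y=1.192; I=5.832, D=e−e_prev=1.352; u=0·1.192+2·5.832+0·1.352=11.664; next y=-1/5·3.808+1/2·11.664=5.0704
n=5: y=5.0704, sp=5, e=sp−y=-0.0704; I=5.7616, D=e−e_prev=-1.2624; u=0·(-0.0704)+2·5.7616+0·(-1.2624)=11.5232; next y=-1/5·5.0704+1/2·11.5232=4.74752
n=6: y=4.74752, sp=5, e=sp−y=0.25248; I=6.01408, D=e−e_prev=0.32288; u=0·0.25248+2·6.01408+0·0.32288=12.02816; next y=-1/5·4.74752+1/2·12.02816=5.064576
n=7: y=5.064576, sp=5, e=sp−y=-0.064576; I=5.949504, D=e−e_prev=-0.317056; u=0·(-0.064576)+2·5.949504+0·(-0.317056)=11.899008; next y=-1/5·5.064576+1/2·11.899008≈4.936589
n=8: y≈4.936589, sp=5, e=sp−y≈0.063411; I≈6.012915, D=e−e_prev≈0.127987; u=0·0.063411+2·6.012915+0·0.127987≈12.025830; next y=-1/5·4.936589+1/2·12.025830≈5.025597

0 4 8.000 0.000
1 4 8.000 4.000
2 4 9.600 3.200
3 4 9.280 4.160
4 5 11.664 3.808
5 5 11.523 5.070
6 5 12.028 4.748
7 5 11.899 5.065
8 5 12.026 4.937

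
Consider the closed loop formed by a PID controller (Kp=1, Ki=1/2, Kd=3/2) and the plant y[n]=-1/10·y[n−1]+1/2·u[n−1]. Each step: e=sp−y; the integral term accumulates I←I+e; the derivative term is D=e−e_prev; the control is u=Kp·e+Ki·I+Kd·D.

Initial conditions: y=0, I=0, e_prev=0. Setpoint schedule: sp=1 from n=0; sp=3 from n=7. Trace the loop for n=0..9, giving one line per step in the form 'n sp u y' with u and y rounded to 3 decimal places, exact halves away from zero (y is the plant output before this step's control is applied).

(exact arithmetic carried between steps; '≈' marks a value shown rounded to 6 d.p. or computed from one; I and e_prev carry over from the previous line; the table rounds u and y to 3 d.p., halves away from zero)
n=0: y=0, sp=1, e=sp−y=1; I=1, D=e−e_prev=1; u=1·1+1/2·1+3/2·1=3; next y=-1/10·0+1/2·3=1.5
n=1: y=1.5, sp=1, e=sp−y=-0.5; I=0.5, D=e−e_prev=-1.5; u=1·(-0.5)+1/2·0.5+3/2·(-1.5)=-2.5; next y=-1/10·1.5+1/2·(-2.5)=-1.4
n=2: y=-1.4, sp=1, e=sp−y=2.4; I=2.9, D=e−e_prev=2.9; u=1·2.4+1/2·2.9+3/2·2.9=8.2; next y=-1/10·(-1.4)+1/2·8.2=4.24
n=3: y=4.24, sp=1, e=sp−y=-3.24; I=-0.34, D=e−e_prev=-5.64; u=1·(-3.24)+1/2·(-0.34)+3/2·(-5.64)=-11.87; next y=-1/10·4.24+1/2·(-11.87)=-6.359
n=4: y=-6.359, sp=1, e=sp−y=7.359; I=7.019, D=e−e_prev=10.599; u=1·7.359+1/2·7.019+3/2·10.599=26.767; next y=-1/10·(-6.359)+1/2·26.767=14.0194
n=5: y=14.0194, sp=1, e=sp−y=-13.0194; I=-6.0004, D=e−e_prev=-20.3784; u=1·(-13.0194)+1/2·(-6.0004)+3/2·(-20.3784)=-46.5872; next y=-1/10·14.0194+1/2·(-46.5872)=-24.69554
n=6: y=-24.69554, sp=1, e=sp−y=25.69554; I=19.69514, D=e−e_prev=38.71494; u=1·25.69554+1/2·19.69514+3/2·38.71494=93.61552; next y=-1/10·(-24.69554)+1/2·93.61552=49.277314
n=7: y=49.277314, sp=3, e=sp−y=-46.277314; I=-26.582174, D=e−e_prev=-71.972854; u=1·(-46.277314)+1/2·(-26.582174)+3/2·(-71.972854)=-167.527682; next y=-1/10·49.277314+1/2·(-167.527682)≈-88.691572
n=8: y≈-88.691572, sp=3, e=sp−y≈91.691572; I≈65.109398, D=e−e_prev≈137.968886; u=1·91.691572+1/2·65.109398+3/2·137.968886≈331.199601; next y=-1/10·(-88.691572)+1/2·331.199601≈174.468958
n=9: y≈174.468958, sp=3, e=sp−y≈-171.468958; I≈-106.359559, D=e−e_prev≈-263.160530; u=1·(-171.468958)+1/2·(-106.359559)+3/2·(-263.160530)≈-619.389533; next y=-1/10·174.468958+1/2·(-619.389533)≈-327.141662

0 1 3.000 0.000
1 1 -2.500 1.500
2 1 8.200 -1.400
3 1 -11.870 4.240
4 1 26.767 -6.359
5 1 -46.587 14.019
6 1 93.616 -24.696
7 3 -167.528 49.277
8 3 331.200 -88.692
9 3 -619.390 174.469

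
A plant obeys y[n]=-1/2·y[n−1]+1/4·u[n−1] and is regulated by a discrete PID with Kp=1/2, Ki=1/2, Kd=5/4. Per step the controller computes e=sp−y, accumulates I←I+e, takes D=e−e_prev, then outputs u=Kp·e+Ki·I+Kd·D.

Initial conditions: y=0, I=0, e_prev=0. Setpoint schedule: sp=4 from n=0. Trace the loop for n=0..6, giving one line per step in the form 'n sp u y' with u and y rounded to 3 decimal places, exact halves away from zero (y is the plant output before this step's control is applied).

0 4 9.000 0.000
1 4 0.938 2.250
2 4 11.691 -0.891
3 4 0.629 3.368
4 4 17.282 -1.527
5 4 -0.948 5.084
6 4 24.465 -2.779

(exact arithmetic carried between steps; '≈' marks a value shown rounded to 6 d.p. or computed from one; I and e_prev carry over from the previous line; the table rounds u and y to 3 d.p., halves away from zero)
n=0: y=0, sp=4, e=sp−y=4; I=4, D=e−e_prev=4; u=1/2·4+1/2·4+5/4·4=9; next y=-1/2·0+1/4·9=2.25
n=1: y=2.25, sp=4, e=sp−y=1.75; I=5.75, D=e−e_prev=-2.25; u=1/2·1.75+1/2·5.75+5/4·(-2.25)=0.9375; next y=-1/2·2.25+1/4·0.9375=-0.890625
n=2: y=-0.890625, sp=4, e=sp−y=4.890625; I=10.640625, D=e−e_prev=3.140625; u=1/2·4.890625+1/2·10.640625+5/4·3.140625≈11.691406; next y=-1/2·(-0.890625)+1/4·11.691406≈3.368164
n=3: y≈3.368164, sp=4, e=sp−y≈0.631836; I≈11.272461, D=e−e_prev≈-4.258789; u=1/2·0.631836+1/2·11.272461+5/4·(-4.258789)≈0.628662; next y=-1/2·3.368164+1/4·0.628662≈-1.526917
n=4: y≈-1.526917, sp=4, e=sp−y≈5.526917; I≈16.799377, D=e−e_prev≈4.895081; u=1/2·5.526917+1/2·16.799377+5/4·4.895081≈17.281998; next y=-1/2·(-1.526917)+1/4·17.281998≈5.083958
n=5: y≈5.083958, sp=4, e=sp−y≈-1.083958; I≈15.715420, D=e−e_prev≈-6.610874; u=1/2·(-1.083958)+1/2·15.715420+5/4·(-6.610874)≈-0.947862; next y=-1/2·5.083958+1/4·(-0.947862)≈-2.778944
n=6: y≈-2.778944, sp=4, e=sp−y≈6.778944; I≈22.494364, D=e−e_prev≈7.862902; u=1/2·6.778944+1/2·22.494364+5/4·7.862902≈24.465282; next y=-1/2·(-2.778944)+1/4·24.465282≈7.505793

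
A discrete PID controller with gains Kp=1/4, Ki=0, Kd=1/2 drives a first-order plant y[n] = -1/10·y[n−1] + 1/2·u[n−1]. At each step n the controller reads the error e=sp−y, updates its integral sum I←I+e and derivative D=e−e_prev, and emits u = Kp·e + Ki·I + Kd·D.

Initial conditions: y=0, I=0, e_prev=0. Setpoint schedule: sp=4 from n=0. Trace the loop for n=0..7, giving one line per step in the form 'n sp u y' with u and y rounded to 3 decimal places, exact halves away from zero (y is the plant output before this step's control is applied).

0 4 3.000 0.000
1 4 -0.125 1.500
2 4 1.909 -0.213
3 4 0.162 0.976
4 4 1.500 -0.017
5 4 0.428 0.752
6 4 1.272 0.139
7 4 0.603 0.622

(exact arithmetic carried between steps; '≈' marks a value shown rounded to 6 d.p. or computed from one; I and e_prev carry over from the previous line; the table rounds u and y to 3 d.p., halves away from zero)
n=0: y=0, sp=4, e=sp−y=4; I=4, D=e−e_prev=4; u=1/4·4+0·4+1/2·4=3; next y=-1/10·0+1/2·3=1.5
n=1: y=1.5, sp=4, e=sp−y=2.5; I=6.5, D=e−e_prev=-1.5; u=1/4·2.5+0·6.5+1/2·(-1.5)=-0.125; next y=-1/10·1.5+1/2·(-0.125)=-0.2125
n=2: y=-0.2125, sp=4, e=sp−y=4.2125; I=10.7125, D=e−e_prev=1.7125; u=1/4·4.2125+0·10.7125+1/2·1.7125=1.909375; next y=-1/10·(-0.2125)+1/2·1.909375≈0.975938
n=3: y≈0.975938, sp=4, e=sp−y≈3.024063; I≈13.736563, D=e−e_prev≈-1.188438; u=1/4·3.024063+0·13.736563+1/2·(-1.188438)≈0.161797; next y=-1/10·0.975938+1/2·0.161797≈-0.016695
n=4: y≈-0.016695, sp=4, e=sp−y≈4.016695; I≈17.753258, D=e−e_prev≈0.992633; u=1/4·4.016695+0·17.753258+1/2·0.992633≈1.500490; next y=-1/10·(-0.016695)+1/2·1.500490≈0.751915
n=5: y≈0.751915, sp=4, e=sp−y≈3.248085; I≈21.001343, D=e−e_prev≈-0.768610; u=1/4·3.248085+0·21.001343+1/2·(-0.768610)≈0.427716; next y=-1/10·0.751915+1/2·0.427716≈0.138667
n=6: y≈0.138667, sp=4, e=sp−y≈3.861333; I≈24.862676, D=e−e_prev≈0.613248; u=1/4·3.861333+0·24.862676+1/2·0.613248≈1.271957; next y=-1/10·0.138667+1/2·1.271957≈0.622112
n=7: y≈0.622112, sp=4, e=sp−y≈3.377888; I≈28.240564, D=e−e_prev≈-0.483445; u=1/4·3.377888+0·28.240564+1/2·(-0.483445)≈0.602749; next y=-1/10·0.622112+1/2·0.602749≈0.239163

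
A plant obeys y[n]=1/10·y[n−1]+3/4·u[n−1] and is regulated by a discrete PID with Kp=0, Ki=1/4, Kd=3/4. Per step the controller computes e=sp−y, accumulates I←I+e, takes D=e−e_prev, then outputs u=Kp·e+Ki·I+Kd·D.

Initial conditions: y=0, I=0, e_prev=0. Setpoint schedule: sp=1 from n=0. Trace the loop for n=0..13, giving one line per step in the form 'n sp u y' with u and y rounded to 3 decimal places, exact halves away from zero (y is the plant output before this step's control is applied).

(exact arithmetic carried between steps; '≈' marks a value shown rounded to 6 d.p. or computed from one; I and e_prev carry over from the previous line; the table rounds u and y to 3 d.p., halves away from zero)
n=0: y=0, sp=1, e=sp−y=1; I=1, D=e−e_prev=1; u=0·1+1/4·1+3/4·1=1; next y=1/10·0+3/4·1=0.75
n=1: y=0.75, sp=1, e=sp−y=0.25; I=1.25, D=e−e_prev=-0.75; u=0·0.25+1/4·1.25+3/4·(-0.75)=-0.25; next y=1/10·0.75+3/4·(-0.25)=-0.1125
n=2: y=-0.1125, sp=1, e=sp−y=1.1125; I=2.3625, D=e−e_prev=0.8625; u=0·1.1125+1/4·2.3625+3/4·0.8625=1.2375; next y=1/10·(-0.1125)+3/4·1.2375=0.916875
n=3: y=0.916875, sp=1, e=sp−y=0.083125; I=2.445625, D=e−e_prev=-1.029375; u=0·0.083125+1/4·2.445625+3/4·(-1.029375)=-0.160625; next y=1/10·0.916875+3/4·(-0.160625)≈-0.028781
n=4: y≈-0.028781, sp=1, e=sp−y≈1.028781; I≈3.474406, D=e−e_prev≈0.945656; u=0·1.028781+1/4·3.474406+3/4·0.945656≈1.577844; next y=1/10·(-0.028781)+3/4·1.577844≈1.180505
n=5: y≈1.180505, sp=1, e=sp−y≈-0.180505; I≈3.293902, D=e−e_prev≈-1.209286; u=0·(-0.180505)+1/4·3.293902+3/4·(-1.209286)≈-0.083489; next y=1/10·1.180505+3/4·(-0.083489)≈0.055434
n=6: y≈0.055434, sp=1, e=sp−y≈0.944566; I≈4.238468, D=e−e_prev≈1.125071; u=0·0.944566+1/4·4.238468+3/4·1.125071≈1.903420; next y=1/10·0.055434+3/4·1.903420≈1.433109
n=7: y≈1.433109, sp=1, e=sp−y≈-0.433109; I≈3.805359, D=e−e_prev≈-1.377675; u=0·(-0.433109)+1/4·3.805359+3/4·(-1.377675)≈-0.081916; next y=1/10·1.433109+3/4·(-0.081916)≈0.081874
n=8: y≈0.081874, sp=1, e=sp−y≈0.918126; I≈4.723486, D=e−e_prev≈1.351235; u=0·0.918126+1/4·4.723486+3/4·1.351235≈2.194298; next y=1/10·0.081874+3/4·2.194298≈1.653911
n=9: y≈1.653911, sp=1, e=sp−y≈-0.653911; I≈4.069575, D=e−e_prev≈-1.572037; u=0·(-0.653911)+1/4·4.069575+3/4·(-1.572037)≈-0.161634; next y=1/10·1.653911+3/4·(-0.161634)≈0.044166
n=10: y≈0.044166, sp=1, e=sp−y≈0.955834; I≈5.025410, D=e−e_prev≈1.609745; u=0·0.955834+1/4·5.025410+3/4·1.609745≈2.463661; next y=1/10·0.044166+3/4·2.463661≈1.852162
n=11: y≈1.852162, sp=1, e=sp−y≈-0.852162; I≈4.173247, D=e−e_prev≈-1.807997; u=0·(-0.852162)+1/4·4.173247+3/4·(-1.807997)≈-0.312686; next y=1/10·1.852162+3/4·(-0.312686)≈-0.049298
n=12: y≈-0.049298, sp=1, e=sp−y≈1.049298; I≈5.222545, D=e−e_prev≈1.901461; u=0·1.049298+1/4·5.222545+3/4·1.901461≈2.731732; next y=1/10·(-0.049298)+3/4·2.731732≈2.043869
n=13: y≈2.043869, sp=1, e=sp−y≈-1.043869; I≈4.178676, D=e−e_prev≈-2.093167; u=0·(-1.043869)+1/4·4.178676+3/4·(-2.093167)≈-0.525206; next y=1/10·2.043869+3/4·(-0.525206)≈-0.189518

0 1 1.000 0.000
1 1 -0.250 0.750
2 1 1.238 -0.113
3 1 -0.161 0.917
4 1 1.578 -0.029
5 1 -0.083 1.181
6 1 1.903 0.055
7 1 -0.082 1.433
8 1 2.194 0.082
9 1 -0.162 1.654
10 1 2.464 0.044
11 1 -0.313 1.852
12 1 2.732 -0.049
13 1 -0.525 2.044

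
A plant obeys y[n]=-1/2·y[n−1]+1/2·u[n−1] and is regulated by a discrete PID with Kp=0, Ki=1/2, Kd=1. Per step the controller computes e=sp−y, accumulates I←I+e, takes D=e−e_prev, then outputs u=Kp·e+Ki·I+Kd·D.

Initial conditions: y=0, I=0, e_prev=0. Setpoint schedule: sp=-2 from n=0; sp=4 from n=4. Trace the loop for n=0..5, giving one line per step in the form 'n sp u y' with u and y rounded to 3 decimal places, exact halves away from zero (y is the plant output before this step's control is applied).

(exact arithmetic carried between steps; '≈' marks a value shown rounded to 6 d.p. or computed from one; I and e_prev carry over from the previous line; the table rounds u and y to 3 d.p., halves away from zero)
n=0: y=0, sp=-2, e=sp−y=-2; I=-2, D=e−e_prev=-2; u=0·(-2)+1/2·(-2)+1·(-2)=-3; next y=-1/2·0+1/2·(-3)=-1.5
n=1: y=-1.5, sp=-2, e=sp−y=-0.5; I=-2.5, D=e−e_prev=1.5; u=0·(-0.5)+1/2·(-2.5)+1·1.5=0.25; next y=-1/2·(-1.5)+1/2·0.25=0.875
n=2: y=0.875, sp=-2, e=sp−y=-2.875; I=-5.375, D=e−e_prev=-2.375; u=0·(-2.875)+1/2·(-5.375)+1·(-2.375)=-5.0625; next y=-1/2·0.875+1/2·(-5.0625)=-2.96875
n=3: y=-2.96875, sp=-2, e=sp−y=0.96875; I=-4.40625, D=e−e_prev=3.84375; u=0·0.96875+1/2·(-4.40625)+1·3.84375=1.640625; next y=-1/2·(-2.96875)+1/2·1.640625≈2.304688
n=4: y≈2.304688, sp=4, e=sp−y≈1.695313; I≈-2.710938, D=e−e_prev≈0.726563; u=0·1.695313+1/2·(-2.710938)+1·0.726563≈-0.628906; next y=-1/2·2.304688+1/2·(-0.628906)≈-1.466797
n=5: y≈-1.466797, sp=4, e=sp−y≈5.466797; I≈2.755859, D=e−e_prev≈3.771484; u=0·5.466797+1/2·2.755859+1·3.771484≈5.149414; next y=-1/2·(-1.466797)+1/2·5.149414≈3.308105

0 -2 -3.000 0.000
1 -2 0.250 -1.500
2 -2 -5.063 0.875
3 -2 1.641 -2.969
4 4 -0.629 2.305
5 4 5.149 -1.467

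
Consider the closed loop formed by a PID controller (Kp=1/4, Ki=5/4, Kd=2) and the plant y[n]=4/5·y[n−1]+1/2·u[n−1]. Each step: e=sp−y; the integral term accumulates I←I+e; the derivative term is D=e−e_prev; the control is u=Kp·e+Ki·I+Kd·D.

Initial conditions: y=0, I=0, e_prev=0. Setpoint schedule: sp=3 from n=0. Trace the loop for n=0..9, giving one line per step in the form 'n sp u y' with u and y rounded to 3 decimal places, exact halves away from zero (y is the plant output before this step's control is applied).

(exact arithmetic carried between steps; '≈' marks a value shown rounded to 6 d.p. or computed from one; I and e_prev carry over from the previous line; the table rounds u and y to 3 d.p., halves away from zero)
n=0: y=0, sp=3, e=sp−y=3; I=3, D=e−e_prev=3; u=1/4·3+5/4·3+2·3=10.5; next y=4/5·0+1/2·10.5=5.25
n=1: y=5.25, sp=3, e=sp−y=-2.25; I=0.75, D=e−e_prev=-5.25; u=1/4·(-2.25)+5/4·0.75+2·(-5.25)=-10.125; next y=4/5·5.25+1/2·(-10.125)=-0.8625
n=2: y=-0.8625, sp=3, e=sp−y=3.8625; I=4.6125, D=e−e_prev=6.1125; u=1/4·3.8625+5/4·4.6125+2·6.1125=18.95625; next y=4/5·(-0.8625)+1/2·18.95625=8.788125
n=3: y=8.788125, sp=3, e=sp−y=-5.788125; I=-1.175625, D=e−e_prev=-9.650625; u=1/4·(-5.788125)+5/4·(-1.175625)+2·(-9.650625)≈-22.217813; next y=4/5·8.788125+1/2·(-22.217813)≈-4.078406
n=4: y≈-4.078406, sp=3, e=sp−y≈7.078406; I≈5.902781, D=e−e_prev≈12.866531; u=1/4·7.078406+5/4·5.902781+2·12.866531≈34.881141; next y=4/5·(-4.078406)+1/2·34.881141≈14.177845
n=5: y≈14.177845, sp=3, e=sp−y≈-11.177845; I≈-5.275064, D=e−e_prev≈-18.256252; u=1/4·(-11.177845)+5/4·(-5.275064)+2·(-18.256252)≈-45.900795; next y=4/5·14.177845+1/2·(-45.900795)≈-11.608121
n=6: y≈-11.608121, sp=3, e=sp−y≈14.608121; I≈9.333057, D=e−e_prev≈25.785966; u=1/4·14.608121+5/4·9.333057+2·25.785966≈66.890284; next y=4/5·(-11.608121)+1/2·66.890284≈24.158645
n=7: y≈24.158645, sp=3, e=sp−y≈-21.158645; I≈-11.825588, D=e−e_prev≈-35.766766; u=1/4·(-21.158645)+5/4·(-11.825588)+2·(-35.766766)≈-91.605179; next y=4/5·24.158645+1/2·(-91.605179)≈-26.475673
n=8: y≈-26.475673, sp=3, e=sp−y≈29.475673; I≈17.650085, D=e−e_prev≈50.634319; u=1/4·29.475673+5/4·17.650085+2·50.634319≈130.700162; next y=4/5·(-26.475673)+1/2·130.700162≈44.169542
n=9: y≈44.169542, sp=3, e=sp−y≈-41.169542; I≈-23.519457, D=e−e_prev≈-70.645216; u=1/4·(-41.169542)+5/4·(-23.519457)+2·(-70.645216)≈-180.982138; next y=4/5·44.169542+1/2·(-180.982138)≈-55.155435

0 3 10.500 0.000
1 3 -10.125 5.250
2 3 18.956 -0.863
3 3 -22.218 8.788
4 3 34.881 -4.078
5 3 -45.901 14.178
6 3 66.890 -11.608
7 3 -91.605 24.159
8 3 130.700 -26.476
9 3 -180.982 44.170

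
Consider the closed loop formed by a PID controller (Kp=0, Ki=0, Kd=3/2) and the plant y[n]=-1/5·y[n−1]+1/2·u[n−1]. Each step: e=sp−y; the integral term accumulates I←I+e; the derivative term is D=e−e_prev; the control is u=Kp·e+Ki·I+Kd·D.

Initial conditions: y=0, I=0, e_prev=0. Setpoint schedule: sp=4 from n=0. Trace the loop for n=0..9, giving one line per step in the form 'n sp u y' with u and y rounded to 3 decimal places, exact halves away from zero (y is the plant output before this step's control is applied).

(exact arithmetic carried between steps; '≈' marks a value shown rounded to 6 d.p. or computed from one; I and e_prev carry over from the previous line; the table rounds u and y to 3 d.p., halves away from zero)
n=0: y=0, sp=4, e=sp−y=4; I=4, D=e−e_prev=4; u=0·4+0·4+3/2·4=6; next y=-1/5·0+1/2·6=3
n=1: y=3, sp=4, e=sp−y=1; I=5, D=e−e_prev=-3; u=0·1+0·5+3/2·(-3)=-4.5; next y=-1/5·3+1/2·(-4.5)=-2.85
n=2: y=-2.85, sp=4, e=sp−y=6.85; I=11.85, D=e−e_prev=5.85; u=0·6.85+0·11.85+3/2·5.85=8.775; next y=-1/5·(-2.85)+1/2·8.775=4.9575
n=3: y=4.9575, sp=4, e=sp−y=-0.9575; I=10.8925, D=e−e_prev=-7.8075; u=0·(-0.9575)+0·10.8925+3/2·(-7.8075)=-11.71125; next y=-1/5·4.9575+1/2·(-11.71125)=-6.847125
n=4: y=-6.847125, sp=4, e=sp−y=10.847125; I=21.739625, D=e−e_prev=11.804625; u=0·10.847125+0·21.739625+3/2·11.804625≈17.706938; next y=-1/5·(-6.847125)+1/2·17.706938≈10.222894
n=5: y≈10.222894, sp=4, e=sp−y≈-6.222894; I≈15.516731, D=e−e_prev≈-17.070019; u=0·(-6.222894)+0·15.516731+3/2·(-17.070019)≈-25.605028; next y=-1/5·10.222894+1/2·(-25.605028)≈-14.847093
n=6: y≈-14.847093, sp=4, e=sp−y≈18.847093; I≈34.363824, D=e−e_prev≈25.069987; u=0·18.847093+0·34.363824+3/2·25.069987≈37.604980; next y=-1/5·(-14.847093)+1/2·37.604980≈21.771908
n=7: y≈21.771908, sp=4, e=sp−y≈-17.771908; I≈16.591916, D=e−e_prev≈-36.619001; u=0·(-17.771908)+0·16.591916+3/2·(-36.619001)≈-54.928502; next y=-1/5·21.771908+1/2·(-54.928502)≈-31.818633
n=8: y≈-31.818633, sp=4, e=sp−y≈35.818633; I≈52.410548, D=e−e_prev≈53.590541; u=0·35.818633+0·52.410548+3/2·53.590541≈80.385812; next y=-1/5·(-31.818633)+1/2·80.385812≈46.556632
n=9: y≈46.556632, sp=4, e=sp−y≈-42.556632; I≈9.853916, D=e−e_prev≈-78.375265; u=0·(-42.556632)+0·9.853916+3/2·(-78.375265)≈-117.562898; next y=-1/5·46.556632+1/2·(-117.562898)≈-68.092775

0 4 6.000 0.000
1 4 -4.500 3.000
2 4 8.775 -2.850
3 4 -11.711 4.958
4 4 17.707 -6.847
5 4 -25.605 10.223
6 4 37.605 -14.847
7 4 -54.929 21.772
8 4 80.386 -31.819
9 4 -117.563 46.557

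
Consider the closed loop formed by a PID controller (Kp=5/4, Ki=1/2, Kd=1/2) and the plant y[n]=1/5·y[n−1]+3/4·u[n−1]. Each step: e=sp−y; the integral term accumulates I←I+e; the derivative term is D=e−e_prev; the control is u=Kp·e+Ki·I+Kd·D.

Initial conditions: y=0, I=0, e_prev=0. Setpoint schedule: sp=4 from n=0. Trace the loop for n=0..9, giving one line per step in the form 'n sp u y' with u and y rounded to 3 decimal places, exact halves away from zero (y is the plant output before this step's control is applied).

(exact arithmetic carried between steps; '≈' marks a value shown rounded to 6 d.p. or computed from one; I and e_prev carry over from the previous line; the table rounds u and y to 3 d.p., halves away from zero)
n=0: y=0, sp=4, e=sp−y=4; I=4, D=e−e_prev=4; u=5/4·4+1/2·4+1/2·4=9; next y=1/5·0+3/4·9=6.75
n=1: y=6.75, sp=4, e=sp−y=-2.75; I=1.25, D=e−e_prev=-6.75; u=5/4·(-2.75)+1/2·1.25+1/2·(-6.75)=-6.1875; next y=1/5·6.75+3/4·(-6.1875)=-3.290625
n=2: y=-3.290625, sp=4, e=sp−y=7.290625; I=8.540625, D=e−e_prev=10.040625; u=5/4·7.290625+1/2·8.540625+1/2·10.040625≈18.403906; next y=1/5·(-3.290625)+3/4·18.403906≈13.144805
n=3: y≈13.144805, sp=4, e=sp−y≈-9.144805; I≈-0.604180, D=e−e_prev≈-16.435430; u=5/4·(-9.144805)+1/2·(-0.604180)+1/2·(-16.435430)≈-19.950811; next y=1/5·13.144805+3/4·(-19.950811)≈-12.334147
n=4: y≈-12.334147, sp=4, e=sp−y≈16.334147; I≈15.729967, D=e−e_prev≈25.478952; u=5/4·16.334147+1/2·15.729967+1/2·25.478952≈41.022143; next y=1/5·(-12.334147)+3/4·41.022143≈28.299778
n=5: y≈28.299778, sp=4, e=sp−y≈-24.299778; I≈-8.569811, D=e−e_prev≈-40.633925; u=5/4·(-24.299778)+1/2·(-8.569811)+1/2·(-40.633925)≈-54.976590; next y=1/5·28.299778+3/4·(-54.976590)≈-35.572487
n=6: y≈-35.572487, sp=4, e=sp−y≈39.572487; I≈31.002676, D=e−e_prev≈63.872265; u=5/4·39.572487+1/2·31.002676+1/2·63.872265≈96.903080; next y=1/5·(-35.572487)+3/4·96.903080≈65.562812
n=7: y≈65.562812, sp=4, e=sp−y≈-61.562812; I≈-30.560136, D=e−e_prev≈-101.135300; u=5/4·(-61.562812)+1/2·(-30.560136)+1/2·(-101.135300)≈-142.801233; next y=1/5·65.562812+3/4·(-142.801233)≈-93.988362
n=8: y≈-93.988362, sp=4, e=sp−y≈97.988362; I≈67.428226, D=e−e_prev≈159.551175; u=5/4·97.988362+1/2·67.428226+1/2·159.551175≈235.975154; next y=1/5·(-93.988362)+3/4·235.975154≈158.183693
n=9: y≈158.183693, sp=4, e=sp−y≈-154.183693; I≈-86.755466, D=e−e_prev≈-252.172055; u=5/4·(-154.183693)+1/2·(-86.755466)+1/2·(-252.172055)≈-362.193377; next y=1/5·158.183693+3/4·(-362.193377)≈-240.008294

0 4 9.000 0.000
1 4 -6.188 6.750
2 4 18.404 -3.291
3 4 -19.951 13.145
4 4 41.022 -12.334
5 4 -54.977 28.300
6 4 96.903 -35.572
7 4 -142.801 65.563
8 4 235.975 -93.988
9 4 -362.193 158.184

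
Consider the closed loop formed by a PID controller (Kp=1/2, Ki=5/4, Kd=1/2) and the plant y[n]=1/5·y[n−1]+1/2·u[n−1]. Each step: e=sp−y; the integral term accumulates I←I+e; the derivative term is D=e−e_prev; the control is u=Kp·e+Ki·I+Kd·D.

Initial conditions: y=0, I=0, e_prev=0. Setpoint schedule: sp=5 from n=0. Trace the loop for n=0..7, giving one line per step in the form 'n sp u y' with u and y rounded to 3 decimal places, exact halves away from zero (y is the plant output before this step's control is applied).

0 5 11.250 0.000
1 5 2.344 5.625
2 5 11.863 2.297
3 5 4.366 6.391
4 5 11.266 3.461
5 5 5.281 6.325
6 5 10.501 3.905
7 5 5.875 6.032

(exact arithmetic carried between steps; '≈' marks a value shown rounded to 6 d.p. or computed from one; I and e_prev carry over from the previous line; the table rounds u and y to 3 d.p., halves away from zero)
n=0: y=0, sp=5, e=sp−y=5; I=5, D=e−e_prev=5; u=1/2·5+5/4·5+1/2·5=11.25; next y=1/5·0+1/2·11.25=5.625
n=1: y=5.625, sp=5, e=sp−y=-0.625; I=4.375, D=e−e_prev=-5.625; u=1/2·(-0.625)+5/4·4.375+1/2·(-5.625)=2.34375; next y=1/5·5.625+1/2·2.34375=2.296875
n=2: y=2.296875, sp=5, e=sp−y=2.703125; I=7.078125, D=e−e_prev=3.328125; u=1/2·2.703125+5/4·7.078125+1/2·3.328125≈11.863281; next y=1/5·2.296875+1/2·11.863281≈6.391016
n=3: y≈6.391016, sp=5, e=sp−y≈-1.391016; I≈5.687109, D=e−e_prev≈-4.094141; u=1/2·(-1.391016)+5/4·5.687109+1/2·(-4.094141)≈4.366309; next y=1/5·6.391016+1/2·4.366309≈3.461357
n=4: y≈3.461357, sp=5, e=sp−y≈1.538643; I≈7.225752, D=e−e_prev≈2.929658; u=1/2·1.538643+5/4·7.225752+1/2·2.929658≈11.266340; next y=1/5·3.461357+1/2·11.266340≈6.325442
n=5: y≈6.325442, sp=5, e=sp−y≈-1.325442; I≈5.900310, D=e−e_prev≈-2.864084; u=1/2·(-1.325442)+5/4·5.900310+1/2·(-2.864084)≈5.280625; next y=1/5·6.325442+1/2·5.280625≈3.905401
n=6: y≈3.905401, sp=5, e=sp−y≈1.094599; I≈6.994910, D=e−e_prev≈2.420041; u=1/2·1.094599+5/4·6.994910+1/2·2.420041≈10.500957; next y=1/5·3.905401+1/2·10.500957≈6.031559
n=7: y≈6.031559, sp=5, e=sp−y≈-1.031559; I≈5.963351, D=e−e_prev≈-2.126158; u=1/2·(-1.031559)+5/4·5.963351+1/2·(-2.126158)≈5.875330; next y=1/5·6.031559+1/2·5.875330≈4.143977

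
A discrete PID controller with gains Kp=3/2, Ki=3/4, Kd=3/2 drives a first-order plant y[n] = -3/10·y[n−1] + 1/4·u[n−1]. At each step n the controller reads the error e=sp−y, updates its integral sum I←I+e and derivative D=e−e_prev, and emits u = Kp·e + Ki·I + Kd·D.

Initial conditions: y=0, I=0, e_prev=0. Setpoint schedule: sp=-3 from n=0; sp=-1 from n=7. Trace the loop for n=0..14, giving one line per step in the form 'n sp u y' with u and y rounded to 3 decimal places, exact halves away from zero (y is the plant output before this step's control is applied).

0 -3 -11.250 0.000
1 -3 1.547 -2.813
2 -3 -17.974 1.230
3 -3 7.767 -4.863
4 -3 -30.962 3.400
5 -3 22.236 -8.761
6 -3 -55.240 8.187
7 -1 60.992 -16.266
8 -1 -103.716 20.128
9 -1 130.386 -31.967
10 -1 -202.609 42.187
11 -1 271.838 -63.308
12 -1 -403.148 86.952
13 -1 558.120 -126.873
14 -1 -809.954 177.592

(exact arithmetic carried between steps; '≈' marks a value shown rounded to 6 d.p. or computed from one; I and e_prev carry over from the previous line; the table rounds u and y to 3 d.p., halves away from zero)
n=0: y=0, sp=-3, e=sp−y=-3; I=-3, D=e−e_prev=-3; u=3/2·(-3)+3/4·(-3)+3/2·(-3)=-11.25; next y=-3/10·0+1/4·(-11.25)=-2.8125
n=1: y=-2.8125, sp=-3, e=sp−y=-0.1875; I=-3.1875, D=e−e_prev=2.8125; u=3/2·(-0.1875)+3/4·(-3.1875)+3/2·2.8125=1.546875; next y=-3/10·(-2.8125)+1/4·1.546875≈1.230469
n=2: y≈1.230469, sp=-3, e=sp−y≈-4.230469; I≈-7.417969, D=e−e_prev≈-4.042969; u=3/2·(-4.230469)+3/4·(-7.417969)+3/2·(-4.042969)≈-17.973633; next y=-3/10·1.230469+1/4·(-17.973633)≈-4.862549
n=3: y≈-4.862549, sp=-3, e=sp−y≈1.862549; I≈-5.555420, D=e−e_prev≈6.093018; u=3/2·1.862549+3/4·(-5.555420)+3/2·6.093018≈7.766785; next y=-3/10·(-4.862549)+1/4·7.766785≈3.400461
n=4: y≈3.400461, sp=-3, e=sp−y≈-6.400461; I≈-11.955881, D=e−e_prev≈-8.263010; u=3/2·(-6.400461)+3/4·(-11.955881)+3/2·(-8.263010)≈-30.962116; next y=-3/10·3.400461+1/4·(-30.962116)≈-8.760667
n=5: y≈-8.760667, sp=-3, e=sp−y≈5.760667; I≈-6.195213, D=e−e_prev≈12.161128; u=3/2·5.760667+3/4·(-6.195213)+3/2·12.161128≈22.236283; next y=-3/10·(-8.760667)+1/4·22.236283≈8.187271
n=6: y≈8.187271, sp=-3, e=sp−y≈-11.187271; I≈-17.382484, D=e−e_prev≈-16.947938; u=3/2·(-11.187271)+3/4·(-17.382484)+3/2·(-16.947938)≈-55.239677; next y=-3/10·8.187271+1/4·(-55.239677)≈-16.266101
n=7: y≈-16.266101, sp=-1, e=sp−y≈15.266101; I≈-2.116384, D=e−e_prev≈26.453372; u=3/2·15.266101+3/4·(-2.116384)+3/2·26.453372≈60.991920; next y=-3/10·(-16.266101)+1/4·60.991920≈20.127810
n=8: y≈20.127810, sp=-1, e=sp−y≈-21.127810; I≈-23.244194, D=e−e_prev≈-36.393911; u=3/2·(-21.127810)+3/4·(-23.244194)+3/2·(-36.393911)≈-103.715727; next y=-3/10·20.127810+1/4·(-103.715727)≈-31.967275
n=9: y≈-31.967275, sp=-1, e=sp−y≈30.967275; I≈7.723081, D=e−e_prev≈52.095085; u=3/2·30.967275+3/4·7.723081+3/2·52.095085≈130.385850; next y=-3/10·(-31.967275)+1/4·130.385850≈42.186645
n=10: y≈42.186645, sp=-1, e=sp−y≈-43.186645; I≈-35.463564, D=e−e_prev≈-74.153920; u=3/2·(-43.186645)+3/4·(-35.463564)+3/2·(-74.153920)≈-202.608521; next y=-3/10·42.186645+1/4·(-202.608521)≈-63.308124
n=11: y≈-63.308124, sp=-1, e=sp−y≈62.308124; I≈26.844559, D=e−e_prev≈105.494769; u=3/2·62.308124+3/4·26.844559+3/2·105.494769≈271.837758; next y=-3/10·(-63.308124)+1/4·271.837758≈86.951877
n=12: y≈86.951877, sp=-1, e=sp−y≈-87.951877; I≈-61.107317, D=e−e_prev≈-150.260000; u=3/2·(-87.951877)+3/4·(-61.107317)+3/2·(-150.260000)≈-403.148304; next y=-3/10·86.951877+1/4·(-403.148304)≈-126.872639
n=13: y≈-126.872639, sp=-1, e=sp−y≈125.872639; I≈64.765322, D=e−e_prev≈213.824516; u=3/2·125.872639+3/4·64.765322+3/2·213.824516≈558.119723; next y=-3/10·(-126.872639)+1/4·558.119723≈177.591722
n=14: y≈177.591722, sp=-1, e=sp−y≈-178.591722; I≈-113.826401, D=e−e_prev≈-304.464361; u=3/2·(-178.591722)+3/4·(-113.826401)+3/2·(-304.464361)≈-809.953926; next y=-3/10·177.591722+1/4·(-809.953926)≈-255.765998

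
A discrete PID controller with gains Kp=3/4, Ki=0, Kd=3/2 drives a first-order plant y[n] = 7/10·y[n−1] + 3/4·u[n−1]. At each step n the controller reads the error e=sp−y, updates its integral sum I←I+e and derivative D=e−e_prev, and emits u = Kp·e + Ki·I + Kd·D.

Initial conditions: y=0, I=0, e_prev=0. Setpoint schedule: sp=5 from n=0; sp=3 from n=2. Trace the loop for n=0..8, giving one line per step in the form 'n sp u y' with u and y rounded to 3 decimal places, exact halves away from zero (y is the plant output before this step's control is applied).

0 5 11.250 0.000
1 5 -15.234 8.438
2 3 24.325 -5.520
3 3 -38.385 14.380
4 3 65.946 -18.722
5 3 -107.629 36.354
6 3 181.148 -55.274
7 3 -299.292 97.169
8 3 500.017 -156.451

(exact arithmetic carried between steps; '≈' marks a value shown rounded to 6 d.p. or computed from one; I and e_prev carry over from the previous line; the table rounds u and y to 3 d.p., halves away from zero)
n=0: y=0, sp=5, e=sp−y=5; I=5, D=e−e_prev=5; u=3/4·5+0·5+3/2·5=11.25; next y=7/10·0+3/4·11.25=8.4375
n=1: y=8.4375, sp=5, e=sp−y=-3.4375; I=1.5625, D=e−e_prev=-8.4375; u=3/4·(-3.4375)+0·1.5625+3/2·(-8.4375)=-15.234375; next y=7/10·8.4375+3/4·(-15.234375)≈-5.519531
n=2: y≈-5.519531, sp=3, e=sp−y≈8.519531; I≈10.082031, D=e−e_prev≈11.957031; u=3/4·8.519531+0·10.082031+3/2·11.957031≈24.325195; next y=7/10·(-5.519531)+3/4·24.325195≈14.380225
n=3: y≈14.380225, sp=3, e=sp−y≈-11.380225; I≈-1.298193, D=e−e_prev≈-19.899756; u=3/4·(-11.380225)+0·(-1.298193)+3/2·(-19.899756)≈-38.384802; next y=7/10·14.380225+3/4·(-38.384802)≈-18.722444
n=4: y≈-18.722444, sp=3, e=sp−y≈21.722444; I≈20.424251, D=e−e_prev≈33.102669; u=3/4·21.722444+0·20.424251+3/2·33.102669≈65.945837; next y=7/10·(-18.722444)+3/4·65.945837≈36.353667
n=5: y≈36.353667, sp=3, e=sp−y≈-33.353667; I≈-12.929415, D=e−e_prev≈-55.076111; u=3/4·(-33.353667)+0·(-12.929415)+3/2·(-55.076111)≈-107.629417; next y=7/10·36.353667+3/4·(-107.629417)≈-55.274496
n=6: y≈-55.274496, sp=3, e=sp−y≈58.274496; I≈45.345080, D=e−e_prev≈91.628162; u=3/4·58.274496+0·45.345080+3/2·91.628162≈181.148115; next y=7/10·(-55.274496)+3/4·181.148115≈97.168939
n=7: y≈97.168939, sp=3, e=sp−y≈-94.168939; I≈-48.823859, D=e−e_prev≈-152.443435; u=3/4·(-94.168939)+0·(-48.823859)+3/2·(-152.443435)≈-299.291857; next y=7/10·97.168939+3/4·(-299.291857)≈-156.450635
n=8: y≈-156.450635, sp=3, e=sp−y≈159.450635; I≈110.626776, D=e−e_prev≈253.619575; u=3/4·159.450635+0·110.626776+3/2·253.619575≈500.017339; next y=7/10·(-156.450635)+3/4·500.017339≈265.497559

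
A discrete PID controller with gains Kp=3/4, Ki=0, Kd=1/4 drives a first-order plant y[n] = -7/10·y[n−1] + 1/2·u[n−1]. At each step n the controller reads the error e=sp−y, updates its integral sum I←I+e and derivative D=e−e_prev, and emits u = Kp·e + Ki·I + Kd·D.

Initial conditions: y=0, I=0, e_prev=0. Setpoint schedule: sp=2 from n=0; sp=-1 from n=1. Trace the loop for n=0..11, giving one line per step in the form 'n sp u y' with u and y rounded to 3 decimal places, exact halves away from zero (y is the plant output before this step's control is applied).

0 2 2.000 0.000
1 -1 -2.500 1.000
2 -1 1.450 -1.950
3 -1 -3.328 2.090
4 -1 2.899 -3.127
5 -1 -5.170 3.638
6 -1 5.291 -5.132
7 -1 -8.271 6.238
8 -1 9.312 -8.502
9 -1 -13.483 10.607
10 -1 16.068 -14.167
11 -1 -22.242 17.951

(exact arithmetic carried between steps; '≈' marks a value shown rounded to 6 d.p. or computed from one; I and e_prev carry over from the previous line; the table rounds u and y to 3 d.p., halves away from zero)
n=0: y=0, sp=2, e=sp−y=2; I=2, D=e−e_prev=2; u=3/4·2+0·2+1/4·2=2; next y=-7/10·0+1/2·2=1
n=1: y=1, sp=-1, e=sp−y=-2; I=0, D=e−e_prev=-4; u=3/4·(-2)+0·0+1/4·(-4)=-2.5; next y=-7/10·1+1/2·(-2.5)=-1.95
n=2: y=-1.95, sp=-1, e=sp−y=0.95; I=0.95, D=e−e_prev=2.95; u=3/4·0.95+0·0.95+1/4·2.95=1.45; next y=-7/10·(-1.95)+1/2·1.45=2.09
n=3: y=2.09, sp=-1, e=sp−y=-3.09; I=-2.14, D=e−e_prev=-4.04; u=3/4·(-3.09)+0·(-2.14)+1/4·(-4.04)=-3.3275; next y=-7/10·2.09+1/2·(-3.3275)=-3.12675
n=4: y=-3.12675, sp=-1, e=sp−y=2.12675; I=-0.01325, D=e−e_prev=5.21675; u=3/4·2.12675+0·(-0.01325)+1/4·5.21675=2.89925; next y=-7/10·(-3.12675)+1/2·2.89925=3.63835
n=5: y=3.63835, sp=-1, e=sp−y=-4.63835; I=-4.6516, D=e−e_prev=-6.7651; u=3/4·(-4.63835)+0·(-4.6516)+1/4·(-6.7651)≈-5.170038; next y=-7/10·3.63835+1/2·(-5.170038)≈-5.131864
n=6: y≈-5.131864, sp=-1, e=sp−y≈4.131864; I≈-0.519736, D=e−e_prev≈8.770214; u=3/4·4.131864+0·(-0.519736)+1/4·8.770214≈5.291451; next y=-7/10·(-5.131864)+1/2·5.291451≈6.238030
n=7: y≈6.238030, sp=-1, e=sp−y≈-7.238030; I≈-7.757767, D=e−e_prev≈-11.369894; u=3/4·(-7.238030)+0·(-7.757767)+1/4·(-11.369894)≈-8.270996; next y=-7/10·6.238030+1/2·(-8.270996)≈-8.502119
n=8: y≈-8.502119, sp=-1, e=sp−y≈7.502119; I≈-0.255647, D=e−e_prev≈14.740150; u=3/4·7.502119+0·(-0.255647)+1/4·14.740150≈9.311627; next y=-7/10·(-8.502119)+1/2·9.311627≈10.607297
n=9: y≈10.607297, sp=-1, e=sp−y≈-11.607297; I≈-11.862944, D=e−e_prev≈-19.109416; u=3/4·(-11.607297)+0·(-11.862944)+1/4·(-19.109416)≈-13.482827; next y=-7/10·10.607297+1/2·(-13.482827)≈-14.166521
n=10: y≈-14.166521, sp=-1, e=sp−y≈13.166521; I≈1.303577, D=e−e_prev≈24.773818; u=3/4·13.166521+0·1.303577+1/4·24.773818≈16.068345; next y=-7/10·(-14.166521)+1/2·16.068345≈17.950738
n=11: y≈17.950738, sp=-1, e=sp−y≈-18.950738; I≈-17.647160, D=e−e_prev≈-32.117259; u=3/4·(-18.950738)+0·(-17.647160)+1/4·(-32.117259)≈-22.242368; next y=-7/10·17.950738+1/2·(-22.242368)≈-23.686700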